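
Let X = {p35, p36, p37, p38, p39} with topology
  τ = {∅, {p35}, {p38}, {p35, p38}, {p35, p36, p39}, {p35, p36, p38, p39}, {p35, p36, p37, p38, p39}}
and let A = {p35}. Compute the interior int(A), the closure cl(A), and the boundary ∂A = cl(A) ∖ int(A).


int(A) = {p35}, cl(A) = {p35, p36, p37, p39}, ∂A = {p36, p37, p39}.

Closed sets in (X, τ) are complements of opens:
  closed(X, τ) = {∅, {p37}, {p37, p38}, {p36, p37, p39}, {p35, p36, p37, p39}, {p36, p37, p38, p39}, {p35, p36, p37, p38, p39}}.
int(A) = ⋃ {U ∈ τ : U ⊆ A}. Opens contained in A: ∅, {p35}.
Taking the union of these: int(A) = {p35}.
cl(A) = ⋂ {C closed : A ⊆ C}. Closed sets containing A: {p35, p36, p37, p39}, {p35, p36, p37, p38, p39}.
Intersecting these: cl(A) = {p35, p36, p37, p39}.
∂A = cl(A) ∖ int(A) = {p35, p36, p37, p39} ∖ {p35} = {p36, p37, p39}.


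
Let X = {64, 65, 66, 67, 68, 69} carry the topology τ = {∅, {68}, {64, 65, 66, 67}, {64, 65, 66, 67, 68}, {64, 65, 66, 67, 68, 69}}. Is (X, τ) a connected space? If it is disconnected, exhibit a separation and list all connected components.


(X, τ) is connected.

Find clopen sets (U ∈ τ with X ∖ U ∈ τ):
  U = ∅, X ∖ U = {64, 65, 66, 67, 68, 69} — both open, so U is clopen.
  U = {64, 65, 66, 67, 68, 69}, X ∖ U = ∅ — both open, so U is clopen.
Only trivial clopens (∅ and X) exist, so (X, τ) is connected.
Compute connected components by grouping points that agree on all clopens:
  component: {64, 65, 66, 67, 68, 69}


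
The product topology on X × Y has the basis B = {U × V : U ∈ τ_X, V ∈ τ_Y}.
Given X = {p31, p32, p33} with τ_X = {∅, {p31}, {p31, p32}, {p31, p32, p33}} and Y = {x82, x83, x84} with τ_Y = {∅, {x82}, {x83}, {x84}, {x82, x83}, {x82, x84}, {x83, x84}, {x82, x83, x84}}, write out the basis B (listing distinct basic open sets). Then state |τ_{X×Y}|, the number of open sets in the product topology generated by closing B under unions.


Basis B = {∅ × ∅, {p31} × {x82}, {p31} × {x83}, {p31} × {x84}, {p31} × {x82, x83}, {p31} × {x82, x84}, {p31, p32} × {x82}, {p31} × {x83, x84}, {p31, p32} × {x83}, {p31, p32} × {x84}, {p31} × {x82, x83, x84}, {p31, p32, p33} × {x82}, {p31, p32, p33} × {x83}, {p31, p32, p33} × {x84}, {p31, p32} × {x82, x83}, {p31, p32} × {x82, x84}, {p31, p32} × {x83, x84}, {p31, p32} × {x82, x83, x84}, {p31, p32, p33} × {x82, x83}, {p31, p32, p33} × {x82, x84}, {p31, p32, p33} × {x83, x84}, {p31, p32, p33} × {x82, x83, x84}}; |τ_{X×Y}| = 64.

Enumerate products U × V with U ∈ τ_X, V ∈ τ_Y (deduplicated):
  ∅ × ∅ = {} (∅)
  {p31} × {x82} = {(p31,x82)}
  {p31} × {x83} = {(p31,x83)}
  {p31} × {x84} = {(p31,x84)}
  {p31} × {x82, x83} = {(p31,x82), (p31,x83)}
  {p31} × {x82, x84} = {(p31,x82), (p31,x84)}
  {p31, p32} × {x82} = {(p31,x82), (p32,x82)}
  {p31} × {x83, x84} = {(p31,x83), (p31,x84)}
  {p31, p32} × {x83} = {(p31,x83), (p32,x83)}
  {p31, p32} × {x84} = {(p31,x84), (p32,x84)}
  {p31} × {x82, x83, x84} = {(p31,x82), (p31,x83), (p31,x84)}
  {p31, p32, p33} × {x82} = {(p31,x82), (p32,x82), (p33,x82)}
  {p31, p32, p33} × {x83} = {(p31,x83), (p32,x83), (p33,x83)}
  {p31, p32, p33} × {x84} = {(p31,x84), (p32,x84), (p33,x84)}
  {p31, p32} × {x82, x83} = {(p31,x82), (p31,x83), (p32,x82), (p32,x83)}
  {p31, p32} × {x82, x84} = {(p31,x82), (p31,x84), (p32,x82), (p32,x84)}
  {p31, p32} × {x83, x84} = {(p31,x83), (p31,x84), (p32,x83), (p32,x84)}
  {p31, p32} × {x82, x83, x84} = {(p31,x82), (p31,x83), (p31,x84), (p32,x82), (p32,x83), (p32,x84)}
  {p31, p32, p33} × {x82, x83} = {(p31,x82), (p31,x83), (p32,x82), (p32,x83), (p33,x82), (p33,x83)}
  {p31, p32, p33} × {x82, x84} = {(p31,x82), (p31,x84), (p32,x82), (p32,x84), (p33,x82), (p33,x84)}
  {p31, p32, p33} × {x83, x84} = {(p31,x83), (p31,x84), (p32,x83), (p32,x84), (p33,x83), (p33,x84)}
  {p31, p32, p33} × {x82, x83, x84} = {(p31,x82), (p31,x83), (p31,x84), (p32,x82), (p32,x83), (p32,x84), (p33,x82), (p33,x83), (p33,x84)}
These 22 distinct sets form the basis B.
Close under arbitrary unions to get τ_{X×Y}; counting gives |τ_{X×Y}| = 64.


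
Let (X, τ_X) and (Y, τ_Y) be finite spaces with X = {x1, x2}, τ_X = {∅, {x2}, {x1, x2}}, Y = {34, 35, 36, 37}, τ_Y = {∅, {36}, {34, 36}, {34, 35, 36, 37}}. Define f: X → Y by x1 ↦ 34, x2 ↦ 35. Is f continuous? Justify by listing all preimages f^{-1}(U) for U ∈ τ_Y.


f is NOT continuous.

Compute f^{-1}(U) for each U ∈ τ_Y:
  U = ∅: f^{-1}(U) = ∅ ∈ τ_X ✓.
  U = {36}: f^{-1}(U) = ∅ ∈ τ_X ✓.
  U = {34, 36}: f^{-1}(U) = {x1} ∉ τ_X ✗.
  U = {34, 35, 36, 37}: f^{-1}(U) = {x1, x2} ∈ τ_X ✓.
Found U = {34, 36} with f^{-1}(U) = {x1} not in τ_X. Therefore f is NOT continuous.


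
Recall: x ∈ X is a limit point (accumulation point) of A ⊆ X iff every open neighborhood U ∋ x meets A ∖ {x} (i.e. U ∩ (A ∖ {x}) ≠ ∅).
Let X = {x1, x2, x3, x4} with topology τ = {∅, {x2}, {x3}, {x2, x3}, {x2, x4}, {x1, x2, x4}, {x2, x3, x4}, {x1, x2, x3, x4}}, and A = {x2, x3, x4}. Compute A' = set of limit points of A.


A' = {x1, x4}

For each x ∈ X, list the open sets U ∈ τ with x ∈ U, then check whether U ∩ (A ∖ {x}) ≠ ∅ for every such U.
  x = x1: opens ∋ x are {x1, x2, x4}, {x1, x2, x3, x4}; each meets A ∖ {x1}, so x IS a limit point.
  x = x2: open {x2} ∋ x has {x2} ∩ (A ∖ {x2}) = ∅, so x is NOT a limit point.
  x = x3: open {x3} ∋ x has {x3} ∩ (A ∖ {x3}) = ∅, so x is NOT a limit point.
  x = x4: opens ∋ x are {x2, x4}, {x1, x2, x4}, {x2, x3, x4}, {x1, x2, x3, x4}; each meets A ∖ {x4}, so x IS a limit point.
Collecting: A' = {x1, x4}.


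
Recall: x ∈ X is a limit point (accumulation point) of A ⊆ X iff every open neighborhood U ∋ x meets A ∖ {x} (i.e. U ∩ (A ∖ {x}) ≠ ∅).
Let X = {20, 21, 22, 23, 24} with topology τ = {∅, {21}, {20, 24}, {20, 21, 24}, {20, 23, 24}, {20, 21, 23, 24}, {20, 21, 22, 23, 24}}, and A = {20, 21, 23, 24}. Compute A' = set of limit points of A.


A' = {20, 22, 23, 24}

For each x ∈ X, list the open sets U ∈ τ with x ∈ U, then check whether U ∩ (A ∖ {x}) ≠ ∅ for every such U.
  x = 20: opens ∋ x are {20, 24}, {20, 21, 24}, {20, 23, 24}, {20, 21, 23, 24}, {20, 21, 22, 23, 24}; each meets A ∖ {20}, so x IS a limit point.
  x = 21: open {21} ∋ x has {21} ∩ (A ∖ {21}) = ∅, so x is NOT a limit point.
  x = 22: opens ∋ x are {20, 21, 22, 23, 24}; each meets A ∖ {22}, so x IS a limit point.
  x = 23: opens ∋ x are {20, 23, 24}, {20, 21, 23, 24}, {20, 21, 22, 23, 24}; each meets A ∖ {23}, so x IS a limit point.
  x = 24: opens ∋ x are {20, 24}, {20, 21, 24}, {20, 23, 24}, {20, 21, 23, 24}, {20, 21, 22, 23, 24}; each meets A ∖ {24}, so x IS a limit point.
Collecting: A' = {20, 22, 23, 24}.


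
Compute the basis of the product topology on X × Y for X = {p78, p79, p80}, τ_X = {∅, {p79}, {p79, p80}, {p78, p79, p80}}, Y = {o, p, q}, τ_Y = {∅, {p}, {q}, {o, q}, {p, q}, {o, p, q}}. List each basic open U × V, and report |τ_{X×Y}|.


Basis B = {∅ × ∅, {p79} × {p}, {p79} × {q}, {p79} × {o, q}, {p79} × {p, q}, {p79, p80} × {p}, {p79, p80} × {q}, {p78, p79, p80} × {p}, {p78, p79, p80} × {q}, {p79} × {o, p, q}, {p79, p80} × {o, q}, {p79, p80} × {p, q}, {p78, p79, p80} × {o, q}, {p78, p79, p80} × {p, q}, {p79, p80} × {o, p, q}, {p78, p79, p80} × {o, p, q}}; |τ_{X×Y}| = 40.

Enumerate products U × V with U ∈ τ_X, V ∈ τ_Y (deduplicated):
  ∅ × ∅ = {} (∅)
  {p79} × {p} = {(p79,p)}
  {p79} × {q} = {(p79,q)}
  {p79} × {o, q} = {(p79,o), (p79,q)}
  {p79} × {p, q} = {(p79,p), (p79,q)}
  {p79, p80} × {p} = {(p79,p), (p80,p)}
  {p79, p80} × {q} = {(p79,q), (p80,q)}
  {p78, p79, p80} × {p} = {(p78,p), (p79,p), (p80,p)}
  {p78, p79, p80} × {q} = {(p78,q), (p79,q), (p80,q)}
  {p79} × {o, p, q} = {(p79,o), (p79,p), (p79,q)}
  {p79, p80} × {o, q} = {(p79,o), (p79,q), (p80,o), (p80,q)}
  {p79, p80} × {p, q} = {(p79,p), (p79,q), (p80,p), (p80,q)}
  {p78, p79, p80} × {o, q} = {(p78,o), (p78,q), (p79,o), (p79,q), (p80,o), (p80,q)}
  {p78, p79, p80} × {p, q} = {(p78,p), (p78,q), (p79,p), (p79,q), (p80,p), (p80,q)}
  {p79, p80} × {o, p, q} = {(p79,o), (p79,p), (p79,q), (p80,o), (p80,p), (p80,q)}
  {p78, p79, p80} × {o, p, q} = {(p78,o), (p78,p), (p78,q), (p79,o), (p79,p), (p79,q), (p80,o), (p80,p), (p80,q)}
These 16 distinct sets form the basis B.
Close under arbitrary unions to get τ_{X×Y}; counting gives |τ_{X×Y}| = 40.


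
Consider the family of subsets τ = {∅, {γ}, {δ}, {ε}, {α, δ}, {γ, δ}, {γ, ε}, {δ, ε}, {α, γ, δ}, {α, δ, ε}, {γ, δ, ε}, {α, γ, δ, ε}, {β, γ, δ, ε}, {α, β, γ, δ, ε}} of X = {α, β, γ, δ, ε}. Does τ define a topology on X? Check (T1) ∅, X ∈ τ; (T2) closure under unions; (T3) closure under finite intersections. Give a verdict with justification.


τ IS a topology on X.

Axiom (T1): ∅ ∈ τ? Yes; X ∈ τ? Yes.
Axiom (T2/T3): check pairwise unions and intersections of members of τ.
All pairwise intersections and unions checked — each lies in τ. Therefore τ satisfies (T1), (T2), (T3): it IS a topology on X.


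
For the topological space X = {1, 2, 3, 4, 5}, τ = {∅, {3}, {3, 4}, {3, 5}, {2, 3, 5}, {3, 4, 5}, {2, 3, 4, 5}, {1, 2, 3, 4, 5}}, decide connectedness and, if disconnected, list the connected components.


(X, τ) is connected.

Find clopen sets (U ∈ τ with X ∖ U ∈ τ):
  U = ∅, X ∖ U = {1, 2, 3, 4, 5} — both open, so U is clopen.
  U = {1, 2, 3, 4, 5}, X ∖ U = ∅ — both open, so U is clopen.
Only trivial clopens (∅ and X) exist, so (X, τ) is connected.
Compute connected components by grouping points that agree on all clopens:
  component: {1, 2, 3, 4, 5}


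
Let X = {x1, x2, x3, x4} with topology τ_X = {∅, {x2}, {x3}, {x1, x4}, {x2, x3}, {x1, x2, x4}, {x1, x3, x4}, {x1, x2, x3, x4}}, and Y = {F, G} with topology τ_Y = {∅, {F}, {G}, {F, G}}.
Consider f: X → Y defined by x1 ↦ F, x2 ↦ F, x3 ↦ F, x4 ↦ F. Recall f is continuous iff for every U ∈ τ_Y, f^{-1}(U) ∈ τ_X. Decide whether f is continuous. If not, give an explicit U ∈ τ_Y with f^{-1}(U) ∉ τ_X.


f IS continuous.

Compute f^{-1}(U) for each U ∈ τ_Y:
  U = ∅: f^{-1}(U) = ∅ ∈ τ_X ✓.
  U = {F}: f^{-1}(U) = {x1, x2, x3, x4} ∈ τ_X ✓.
  U = {G}: f^{-1}(U) = ∅ ∈ τ_X ✓.
  U = {F, G}: f^{-1}(U) = {x1, x2, x3, x4} ∈ τ_X ✓.
Every preimage lies in τ_X, so f IS continuous.


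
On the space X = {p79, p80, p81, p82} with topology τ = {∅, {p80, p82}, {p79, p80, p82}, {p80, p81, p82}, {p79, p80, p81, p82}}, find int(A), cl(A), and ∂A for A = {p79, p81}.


int(A) = ∅, cl(A) = {p79, p81}, ∂A = {p79, p81}.

Closed sets in (X, τ) are complements of opens:
  closed(X, τ) = {∅, {p79}, {p81}, {p79, p81}, {p79, p80, p81, p82}}.
int(A) = ⋃ {U ∈ τ : U ⊆ A}. Opens contained in A: ∅.
Taking the union of these: int(A) = ∅.
cl(A) = ⋂ {C closed : A ⊆ C}. Closed sets containing A: {p79, p81}, {p79, p80, p81, p82}.
Intersecting these: cl(A) = {p79, p81}.
∂A = cl(A) ∖ int(A) = {p79, p81} ∖ ∅ = {p79, p81}.


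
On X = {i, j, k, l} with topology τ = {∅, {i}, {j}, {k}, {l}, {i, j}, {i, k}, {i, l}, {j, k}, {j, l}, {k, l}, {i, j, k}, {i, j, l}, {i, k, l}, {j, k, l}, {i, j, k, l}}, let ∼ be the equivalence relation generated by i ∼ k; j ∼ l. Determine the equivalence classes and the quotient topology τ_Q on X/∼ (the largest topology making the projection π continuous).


X/∼ = {[i=k], [j=l]}; |τ_Q| = 4.

Equivalence classes: [i=k], [j=l].
Quotient map π: X → X/∼ sends i ↦ [i=k], j ↦ [j=l], k ↦ [i=k], l ↦ [j=l].
For each subset V ⊆ X/∼, compute π^{-1}(V) ⊆ X and check whether π^{-1}(V) ∈ τ. V is open in τ_Q iff π^{-1}(V) ∈ τ.
  V = {}: π^{-1}(V) = ∅ ∈ τ ✓.
  V = {[i=k]}: π^{-1}(V) = {i, k} ∈ τ ✓.
  V = {[j=l]}: π^{-1}(V) = {j, l} ∈ τ ✓.
  V = {[i=k], [j=l]}: π^{-1}(V) = {i, j, k, l} ∈ τ ✓.
Open sets in the quotient: τ_Q = {{}, {[i=k]}, {[j=l]}, {[i=k], [j=l]}} (4 elements).


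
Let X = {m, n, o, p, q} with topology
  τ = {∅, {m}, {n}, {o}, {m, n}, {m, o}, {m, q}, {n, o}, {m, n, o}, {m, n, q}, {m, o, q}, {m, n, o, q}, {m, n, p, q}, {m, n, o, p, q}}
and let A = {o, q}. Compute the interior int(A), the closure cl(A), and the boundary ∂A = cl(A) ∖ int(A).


int(A) = {o}, cl(A) = {o, p, q}, ∂A = {p, q}.

Closed sets in (X, τ) are complements of opens:
  closed(X, τ) = {∅, {o}, {p}, {n, p}, {o, p}, {p, q}, {m, p, q}, {n, o, p}, {n, p, q}, {o, p, q}, {m, n, p, q}, {m, o, p, q}, {n, o, p, q}, {m, n, o, p, q}}.
int(A) = ⋃ {U ∈ τ : U ⊆ A}. Opens contained in A: ∅, {o}.
Taking the union of these: int(A) = {o}.
cl(A) = ⋂ {C closed : A ⊆ C}. Closed sets containing A: {o, p, q}, {m, o, p, q}, {n, o, p, q}, {m, n, o, p, q}.
Intersecting these: cl(A) = {o, p, q}.
∂A = cl(A) ∖ int(A) = {o, p, q} ∖ {o} = {p, q}.


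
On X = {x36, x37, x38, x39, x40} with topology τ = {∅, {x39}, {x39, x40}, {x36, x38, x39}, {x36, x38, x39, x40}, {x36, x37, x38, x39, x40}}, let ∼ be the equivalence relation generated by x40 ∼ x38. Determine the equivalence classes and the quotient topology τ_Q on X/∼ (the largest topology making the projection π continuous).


X/∼ = {[x36], [x37], [x38=x40], [x39]}; |τ_Q| = 4.

Equivalence classes: [x36], [x37], [x38=x40], [x39].
Quotient map π: X → X/∼ sends x36 ↦ [x36], x37 ↦ [x37], x38 ↦ [x38=x40], x39 ↦ [x39], x40 ↦ [x38=x40].
For each subset V ⊆ X/∼, compute π^{-1}(V) ⊆ X and check whether π^{-1}(V) ∈ τ. V is open in τ_Q iff π^{-1}(V) ∈ τ.
  V = {}: π^{-1}(V) = ∅ ∈ τ ✓.
  V = {[x36]}: π^{-1}(V) = {x36} ∉ τ ✗.
  V = {[x37]}: π^{-1}(V) = {x37} ∉ τ ✗.
  V = {[x36], [x37]}: π^{-1}(V) = {x36, x37} ∉ τ ✗.
  V = {[x38=x40]}: π^{-1}(V) = {x38, x40} ∉ τ ✗.
  V = {[x36], [x38=x40]}: π^{-1}(V) = {x36, x38, x40} ∉ τ ✗.
  V = {[x37], [x38=x40]}: π^{-1}(V) = {x37, x38, x40} ∉ τ ✗.
  V = {[x36], [x37], [x38=x40]}: π^{-1}(V) = {x36, x37, x38, x40} ∉ τ ✗.
  V = {[x39]}: π^{-1}(V) = {x39} ∈ τ ✓.
  V = {[x36], [x39]}: π^{-1}(V) = {x36, x39} ∉ τ ✗.
  V = {[x37], [x39]}: π^{-1}(V) = {x37, x39} ∉ τ ✗.
  V = {[x36], [x37], [x39]}: π^{-1}(V) = {x36, x37, x39} ∉ τ ✗.
  V = {[x38=x40], [x39]}: π^{-1}(V) = {x38, x39, x40} ∉ τ ✗.
  V = {[x36], [x38=x40], [x39]}: π^{-1}(V) = {x36, x38, x39, x40} ∈ τ ✓.
  V = {[x37], [x38=x40], [x39]}: π^{-1}(V) = {x37, x38, x39, x40} ∉ τ ✗.
  V = {[x36], [x37], [x38=x40], [x39]}: π^{-1}(V) = {x36, x37, x38, x39, x40} ∈ τ ✓.
Open sets in the quotient: τ_Q = {{}, {[x39]}, {[x36], [x38=x40], [x39]}, {[x36], [x37], [x38=x40], [x39]}} (4 elements).


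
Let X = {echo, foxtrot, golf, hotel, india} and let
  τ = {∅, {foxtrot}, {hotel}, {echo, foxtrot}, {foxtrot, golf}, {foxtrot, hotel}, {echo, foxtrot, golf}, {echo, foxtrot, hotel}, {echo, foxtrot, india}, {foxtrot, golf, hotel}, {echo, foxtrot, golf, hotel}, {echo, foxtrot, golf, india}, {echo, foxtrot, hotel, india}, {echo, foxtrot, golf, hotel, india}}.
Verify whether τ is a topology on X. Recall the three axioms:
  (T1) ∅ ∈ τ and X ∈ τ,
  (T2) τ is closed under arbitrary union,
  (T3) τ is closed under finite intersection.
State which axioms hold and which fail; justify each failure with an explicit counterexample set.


τ IS a topology on X.

Axiom (T1): ∅ ∈ τ? Yes; X ∈ τ? Yes.
Axiom (T2/T3): check pairwise unions and intersections of members of τ.
All pairwise intersections and unions checked — each lies in τ. Therefore τ satisfies (T1), (T2), (T3): it IS a topology on X.


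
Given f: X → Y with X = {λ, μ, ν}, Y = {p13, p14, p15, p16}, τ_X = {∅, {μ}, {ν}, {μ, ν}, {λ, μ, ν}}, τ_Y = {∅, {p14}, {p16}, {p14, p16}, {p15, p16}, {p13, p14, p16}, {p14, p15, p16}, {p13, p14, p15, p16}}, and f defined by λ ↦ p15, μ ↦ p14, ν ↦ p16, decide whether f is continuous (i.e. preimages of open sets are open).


f is NOT continuous.

Compute f^{-1}(U) for each U ∈ τ_Y:
  U = ∅: f^{-1}(U) = ∅ ∈ τ_X ✓.
  U = {p14}: f^{-1}(U) = {μ} ∈ τ_X ✓.
  U = {p16}: f^{-1}(U) = {ν} ∈ τ_X ✓.
  U = {p14, p16}: f^{-1}(U) = {μ, ν} ∈ τ_X ✓.
  U = {p15, p16}: f^{-1}(U) = {λ, ν} ∉ τ_X ✗.
  U = {p13, p14, p16}: f^{-1}(U) = {μ, ν} ∈ τ_X ✓.
  U = {p14, p15, p16}: f^{-1}(U) = {λ, μ, ν} ∈ τ_X ✓.
  U = {p13, p14, p15, p16}: f^{-1}(U) = {λ, μ, ν} ∈ τ_X ✓.
Found U = {p15, p16} with f^{-1}(U) = {λ, ν} not in τ_X. Therefore f is NOT continuous.


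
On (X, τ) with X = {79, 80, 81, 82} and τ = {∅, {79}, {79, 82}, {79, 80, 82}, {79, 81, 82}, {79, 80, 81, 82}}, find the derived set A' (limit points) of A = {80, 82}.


A' = {80, 81}

For each x ∈ X, list the open sets U ∈ τ with x ∈ U, then check whether U ∩ (A ∖ {x}) ≠ ∅ for every such U.
  x = 79: open {79} ∋ x has {79} ∩ (A ∖ {79}) = ∅, so x is NOT a limit point.
  x = 80: opens ∋ x are {79, 80, 82}, {79, 80, 81, 82}; each meets A ∖ {80}, so x IS a limit point.
  x = 81: opens ∋ x are {79, 81, 82}, {79, 80, 81, 82}; each meets A ∖ {81}, so x IS a limit point.
  x = 82: open {79, 82} ∋ x has {79, 82} ∩ (A ∖ {82}) = ∅, so x is NOT a limit point.
Collecting: A' = {80, 81}.


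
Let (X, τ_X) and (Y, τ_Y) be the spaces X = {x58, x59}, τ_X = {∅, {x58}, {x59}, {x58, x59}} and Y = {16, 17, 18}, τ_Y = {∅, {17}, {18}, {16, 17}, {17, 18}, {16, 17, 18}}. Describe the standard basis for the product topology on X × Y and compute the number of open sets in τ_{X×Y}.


Basis B = {∅ × ∅, {x58} × {17}, {x58} × {18}, {x59} × {17}, {x59} × {18}, {x58} × {16, 17}, {x58} × {17, 18}, {x58, x59} × {17}, {x58, x59} × {18}, {x59} × {16, 17}, {x59} × {17, 18}, {x58} × {16, 17, 18}, {x59} × {16, 17, 18}, {x58, x59} × {16, 17}, {x58, x59} × {17, 18}, {x58, x59} × {16, 17, 18}}; |τ_{X×Y}| = 36.

Enumerate products U × V with U ∈ τ_X, V ∈ τ_Y (deduplicated):
  ∅ × ∅ = {} (∅)
  {x58} × {17} = {(x58,17)}
  {x58} × {18} = {(x58,18)}
  {x59} × {17} = {(x59,17)}
  {x59} × {18} = {(x59,18)}
  {x58} × {16, 17} = {(x58,16), (x58,17)}
  {x58} × {17, 18} = {(x58,17), (x58,18)}
  {x58, x59} × {17} = {(x58,17), (x59,17)}
  {x58, x59} × {18} = {(x58,18), (x59,18)}
  {x59} × {16, 17} = {(x59,16), (x59,17)}
  {x59} × {17, 18} = {(x59,17), (x59,18)}
  {x58} × {16, 17, 18} = {(x58,16), (x58,17), (x58,18)}
  {x59} × {16, 17, 18} = {(x59,16), (x59,17), (x59,18)}
  {x58, x59} × {16, 17} = {(x58,16), (x58,17), (x59,16), (x59,17)}
  {x58, x59} × {17, 18} = {(x58,17), (x58,18), (x59,17), (x59,18)}
  {x58, x59} × {16, 17, 18} = {(x58,16), (x58,17), (x58,18), (x59,16), (x59,17), (x59,18)}
These 16 distinct sets form the basis B.
Close under arbitrary unions to get τ_{X×Y}; counting gives |τ_{X×Y}| = 36.


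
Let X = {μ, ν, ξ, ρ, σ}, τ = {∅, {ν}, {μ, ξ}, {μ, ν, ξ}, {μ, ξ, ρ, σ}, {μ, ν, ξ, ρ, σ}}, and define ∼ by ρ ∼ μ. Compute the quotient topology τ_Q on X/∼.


X/∼ = {[μ=ρ], [ν], [ξ], [σ]}; |τ_Q| = 4.

Equivalence classes: [μ=ρ], [ν], [ξ], [σ].
Quotient map π: X → X/∼ sends μ ↦ [μ=ρ], ν ↦ [ν], ξ ↦ [ξ], ρ ↦ [μ=ρ], σ ↦ [σ].
For each subset V ⊆ X/∼, compute π^{-1}(V) ⊆ X and check whether π^{-1}(V) ∈ τ. V is open in τ_Q iff π^{-1}(V) ∈ τ.
  V = {}: π^{-1}(V) = ∅ ∈ τ ✓.
  V = {[μ=ρ]}: π^{-1}(V) = {μ, ρ} ∉ τ ✗.
  V = {[ν]}: π^{-1}(V) = {ν} ∈ τ ✓.
  V = {[μ=ρ], [ν]}: π^{-1}(V) = {μ, ν, ρ} ∉ τ ✗.
  V = {[ξ]}: π^{-1}(V) = {ξ} ∉ τ ✗.
  V = {[μ=ρ], [ξ]}: π^{-1}(V) = {μ, ξ, ρ} ∉ τ ✗.
  V = {[ν], [ξ]}: π^{-1}(V) = {ν, ξ} ∉ τ ✗.
  V = {[μ=ρ], [ν], [ξ]}: π^{-1}(V) = {μ, ν, ξ, ρ} ∉ τ ✗.
  V = {[σ]}: π^{-1}(V) = {σ} ∉ τ ✗.
  V = {[μ=ρ], [σ]}: π^{-1}(V) = {μ, ρ, σ} ∉ τ ✗.
  V = {[ν], [σ]}: π^{-1}(V) = {ν, σ} ∉ τ ✗.
  V = {[μ=ρ], [ν], [σ]}: π^{-1}(V) = {μ, ν, ρ, σ} ∉ τ ✗.
  V = {[ξ], [σ]}: π^{-1}(V) = {ξ, σ} ∉ τ ✗.
  V = {[μ=ρ], [ξ], [σ]}: π^{-1}(V) = {μ, ξ, ρ, σ} ∈ τ ✓.
  V = {[ν], [ξ], [σ]}: π^{-1}(V) = {ν, ξ, σ} ∉ τ ✗.
  V = {[μ=ρ], [ν], [ξ], [σ]}: π^{-1}(V) = {μ, ν, ξ, ρ, σ} ∈ τ ✓.
Open sets in the quotient: τ_Q = {{}, {[ν]}, {[μ=ρ], [ξ], [σ]}, {[μ=ρ], [ν], [ξ], [σ]}} (4 elements).


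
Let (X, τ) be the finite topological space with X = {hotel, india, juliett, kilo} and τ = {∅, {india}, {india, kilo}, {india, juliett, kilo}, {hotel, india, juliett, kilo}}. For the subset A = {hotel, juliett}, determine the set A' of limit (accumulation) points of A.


A' = {hotel}

For each x ∈ X, list the open sets U ∈ τ with x ∈ U, then check whether U ∩ (A ∖ {x}) ≠ ∅ for every such U.
  x = hotel: opens ∋ x are {hotel, india, juliett, kilo}; each meets A ∖ {hotel}, so x IS a limit point.
  x = india: open {india} ∋ x has {india} ∩ (A ∖ {india}) = ∅, so x is NOT a limit point.
  x = juliett: open {india, juliett, kilo} ∋ x has {india, juliett, kilo} ∩ (A ∖ {juliett}) = ∅, so x is NOT a limit point.
  x = kilo: open {india, kilo} ∋ x has {india, kilo} ∩ (A ∖ {kilo}) = ∅, so x is NOT a limit point.
Collecting: A' = {hotel}.


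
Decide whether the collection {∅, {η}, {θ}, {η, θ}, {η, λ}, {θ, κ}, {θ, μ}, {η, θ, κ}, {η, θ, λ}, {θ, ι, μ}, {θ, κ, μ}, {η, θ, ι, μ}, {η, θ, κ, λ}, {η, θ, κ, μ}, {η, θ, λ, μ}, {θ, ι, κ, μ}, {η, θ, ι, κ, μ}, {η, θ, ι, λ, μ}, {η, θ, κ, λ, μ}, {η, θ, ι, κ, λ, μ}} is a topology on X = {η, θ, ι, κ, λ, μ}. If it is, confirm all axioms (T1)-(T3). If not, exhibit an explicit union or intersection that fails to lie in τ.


τ is NOT a topology on X.

Axiom (T1): ∅ ∈ τ? Yes; X ∈ τ? Yes.
Axiom (T2/T3): check pairwise unions and intersections of members of τ.
Counterexample for (T2): {η} ∪ {θ, μ} = {η, θ, μ} ∉ τ. Therefore τ is NOT a topology.


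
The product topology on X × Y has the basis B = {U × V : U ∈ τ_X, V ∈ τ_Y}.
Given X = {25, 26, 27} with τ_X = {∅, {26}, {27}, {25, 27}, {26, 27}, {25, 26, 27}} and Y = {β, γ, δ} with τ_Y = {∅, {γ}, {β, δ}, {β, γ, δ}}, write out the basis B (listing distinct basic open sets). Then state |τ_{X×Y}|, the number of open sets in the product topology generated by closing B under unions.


Basis B = {∅ × ∅, {26} × {γ}, {27} × {γ}, {25, 27} × {γ}, {26} × {β, δ}, {26, 27} × {γ}, {27} × {β, δ}, {25, 26, 27} × {γ}, {26} × {β, γ, δ}, {27} × {β, γ, δ}, {25, 27} × {β, δ}, {26, 27} × {β, δ}, {25, 27} × {β, γ, δ}, {25, 26, 27} × {β, δ}, {26, 27} × {β, γ, δ}, {25, 26, 27} × {β, γ, δ}}; |τ_{X×Y}| = 36.

Enumerate products U × V with U ∈ τ_X, V ∈ τ_Y (deduplicated):
  ∅ × ∅ = {} (∅)
  {26} × {γ} = {(26,γ)}
  {27} × {γ} = {(27,γ)}
  {25, 27} × {γ} = {(25,γ), (27,γ)}
  {26} × {β, δ} = {(26,β), (26,δ)}
  {26, 27} × {γ} = {(26,γ), (27,γ)}
  {27} × {β, δ} = {(27,β), (27,δ)}
  {25, 26, 27} × {γ} = {(25,γ), (26,γ), (27,γ)}
  {26} × {β, γ, δ} = {(26,β), (26,γ), (26,δ)}
  {27} × {β, γ, δ} = {(27,β), (27,γ), (27,δ)}
  {25, 27} × {β, δ} = {(25,β), (25,δ), (27,β), (27,δ)}
  {26, 27} × {β, δ} = {(26,β), (26,δ), (27,β), (27,δ)}
  {25, 27} × {β, γ, δ} = {(25,β), (25,γ), (25,δ), (27,β), (27,γ), (27,δ)}
  {25, 26, 27} × {β, δ} = {(25,β), (25,δ), (26,β), (26,δ), (27,β), (27,δ)}
  {26, 27} × {β, γ, δ} = {(26,β), (26,γ), (26,δ), (27,β), (27,γ), (27,δ)}
  {25, 26, 27} × {β, γ, δ} = {(25,β), (25,γ), (25,δ), (26,β), (26,γ), (26,δ), (27,β), (27,γ), (27,δ)}
These 16 distinct sets form the basis B.
Close under arbitrary unions to get τ_{X×Y}; counting gives |τ_{X×Y}| = 36.


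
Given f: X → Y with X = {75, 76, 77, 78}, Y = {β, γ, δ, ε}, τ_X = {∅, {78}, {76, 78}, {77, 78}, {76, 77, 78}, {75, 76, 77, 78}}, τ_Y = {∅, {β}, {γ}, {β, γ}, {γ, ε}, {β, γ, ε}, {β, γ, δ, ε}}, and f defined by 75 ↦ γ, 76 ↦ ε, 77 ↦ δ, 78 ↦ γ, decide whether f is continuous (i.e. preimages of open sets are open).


f is NOT continuous.

Compute f^{-1}(U) for each U ∈ τ_Y:
  U = ∅: f^{-1}(U) = ∅ ∈ τ_X ✓.
  U = {β}: f^{-1}(U) = ∅ ∈ τ_X ✓.
  U = {γ}: f^{-1}(U) = {75, 78} ∉ τ_X ✗.
  U = {β, γ}: f^{-1}(U) = {75, 78} ∉ τ_X ✗.
  U = {γ, ε}: f^{-1}(U) = {75, 76, 78} ∉ τ_X ✗.
  U = {β, γ, ε}: f^{-1}(U) = {75, 76, 78} ∉ τ_X ✗.
  U = {β, γ, δ, ε}: f^{-1}(U) = {75, 76, 77, 78} ∈ τ_X ✓.
Found U = {γ} with f^{-1}(U) = {75, 78} not in τ_X. Therefore f is NOT continuous.


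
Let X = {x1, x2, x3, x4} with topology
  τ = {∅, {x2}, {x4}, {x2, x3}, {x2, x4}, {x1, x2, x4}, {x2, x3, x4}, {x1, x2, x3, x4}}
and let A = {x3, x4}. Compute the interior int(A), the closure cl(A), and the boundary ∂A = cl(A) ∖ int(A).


int(A) = {x4}, cl(A) = {x1, x3, x4}, ∂A = {x1, x3}.

Closed sets in (X, τ) are complements of opens:
  closed(X, τ) = {∅, {x1}, {x3}, {x1, x3}, {x1, x4}, {x1, x2, x3}, {x1, x3, x4}, {x1, x2, x3, x4}}.
int(A) = ⋃ {U ∈ τ : U ⊆ A}. Opens contained in A: ∅, {x4}.
Taking the union of these: int(A) = {x4}.
cl(A) = ⋂ {C closed : A ⊆ C}. Closed sets containing A: {x1, x3, x4}, {x1, x2, x3, x4}.
Intersecting these: cl(A) = {x1, x3, x4}.
∂A = cl(A) ∖ int(A) = {x1, x3, x4} ∖ {x4} = {x1, x3}.


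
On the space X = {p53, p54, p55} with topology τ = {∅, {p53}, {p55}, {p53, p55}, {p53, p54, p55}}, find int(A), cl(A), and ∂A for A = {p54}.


int(A) = ∅, cl(A) = {p54}, ∂A = {p54}.

Closed sets in (X, τ) are complements of opens:
  closed(X, τ) = {∅, {p54}, {p53, p54}, {p54, p55}, {p53, p54, p55}}.
int(A) = ⋃ {U ∈ τ : U ⊆ A}. Opens contained in A: ∅.
Taking the union of these: int(A) = ∅.
cl(A) = ⋂ {C closed : A ⊆ C}. Closed sets containing A: {p54}, {p53, p54}, {p54, p55}, {p53, p54, p55}.
Intersecting these: cl(A) = {p54}.
∂A = cl(A) ∖ int(A) = {p54} ∖ ∅ = {p54}.


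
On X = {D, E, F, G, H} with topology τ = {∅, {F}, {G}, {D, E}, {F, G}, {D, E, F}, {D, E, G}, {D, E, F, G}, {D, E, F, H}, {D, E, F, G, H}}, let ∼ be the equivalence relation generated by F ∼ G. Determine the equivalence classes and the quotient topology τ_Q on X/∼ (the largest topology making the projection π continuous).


X/∼ = {[D], [E], [F=G], [H]}; |τ_Q| = 5.

Equivalence classes: [D], [E], [F=G], [H].
Quotient map π: X → X/∼ sends D ↦ [D], E ↦ [E], F ↦ [F=G], G ↦ [F=G], H ↦ [H].
For each subset V ⊆ X/∼, compute π^{-1}(V) ⊆ X and check whether π^{-1}(V) ∈ τ. V is open in τ_Q iff π^{-1}(V) ∈ τ.
  V = {}: π^{-1}(V) = ∅ ∈ τ ✓.
  V = {[D]}: π^{-1}(V) = {D} ∉ τ ✗.
  V = {[E]}: π^{-1}(V) = {E} ∉ τ ✗.
  V = {[D], [E]}: π^{-1}(V) = {D, E} ∈ τ ✓.
  V = {[F=G]}: π^{-1}(V) = {F, G} ∈ τ ✓.
  V = {[D], [F=G]}: π^{-1}(V) = {D, F, G} ∉ τ ✗.
  V = {[E], [F=G]}: π^{-1}(V) = {E, F, G} ∉ τ ✗.
  V = {[D], [E], [F=G]}: π^{-1}(V) = {D, E, F, G} ∈ τ ✓.
  V = {[H]}: π^{-1}(V) = {H} ∉ τ ✗.
  V = {[D], [H]}: π^{-1}(V) = {D, H} ∉ τ ✗.
  V = {[E], [H]}: π^{-1}(V) = {E, H} ∉ τ ✗.
  V = {[D], [E], [H]}: π^{-1}(V) = {D, E, H} ∉ τ ✗.
  V = {[F=G], [H]}: π^{-1}(V) = {F, G, H} ∉ τ ✗.
  V = {[D], [F=G], [H]}: π^{-1}(V) = {D, F, G, H} ∉ τ ✗.
  V = {[E], [F=G], [H]}: π^{-1}(V) = {E, F, G, H} ∉ τ ✗.
  V = {[D], [E], [F=G], [H]}: π^{-1}(V) = {D, E, F, G, H} ∈ τ ✓.
Open sets in the quotient: τ_Q = {{}, {[D], [E]}, {[F=G]}, {[D], [E], [F=G]}, {[D], [E], [F=G], [H]}} (5 elements).


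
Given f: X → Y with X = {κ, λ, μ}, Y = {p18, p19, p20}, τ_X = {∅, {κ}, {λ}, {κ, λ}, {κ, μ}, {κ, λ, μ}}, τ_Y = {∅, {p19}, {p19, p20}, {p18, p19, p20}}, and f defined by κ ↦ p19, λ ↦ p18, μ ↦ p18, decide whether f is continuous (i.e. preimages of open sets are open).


f IS continuous.

Compute f^{-1}(U) for each U ∈ τ_Y:
  U = ∅: f^{-1}(U) = ∅ ∈ τ_X ✓.
  U = {p19}: f^{-1}(U) = {κ} ∈ τ_X ✓.
  U = {p19, p20}: f^{-1}(U) = {κ} ∈ τ_X ✓.
  U = {p18, p19, p20}: f^{-1}(U) = {κ, λ, μ} ∈ τ_X ✓.
Every preimage lies in τ_X, so f IS continuous.


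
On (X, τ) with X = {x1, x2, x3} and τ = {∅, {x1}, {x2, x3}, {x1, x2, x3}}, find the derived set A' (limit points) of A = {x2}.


A' = {x3}

For each x ∈ X, list the open sets U ∈ τ with x ∈ U, then check whether U ∩ (A ∖ {x}) ≠ ∅ for every such U.
  x = x1: open {x1} ∋ x has {x1} ∩ (A ∖ {x1}) = ∅, so x is NOT a limit point.
  x = x2: open {x2, x3} ∋ x has {x2, x3} ∩ (A ∖ {x2}) = ∅, so x is NOT a limit point.
  x = x3: opens ∋ x are {x2, x3}, {x1, x2, x3}; each meets A ∖ {x3}, so x IS a limit point.
Collecting: A' = {x3}.


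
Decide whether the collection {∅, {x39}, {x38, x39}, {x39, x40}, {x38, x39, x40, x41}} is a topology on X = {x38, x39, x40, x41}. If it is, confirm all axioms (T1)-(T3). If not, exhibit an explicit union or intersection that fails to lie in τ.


τ is NOT a topology on X.

Axiom (T1): ∅ ∈ τ? Yes; X ∈ τ? Yes.
Axiom (T2/T3): check pairwise unions and intersections of members of τ.
Counterexample for (T2): {x38, x39} ∪ {x39, x40} = {x38, x39, x40} ∉ τ. Therefore τ is NOT a topology.


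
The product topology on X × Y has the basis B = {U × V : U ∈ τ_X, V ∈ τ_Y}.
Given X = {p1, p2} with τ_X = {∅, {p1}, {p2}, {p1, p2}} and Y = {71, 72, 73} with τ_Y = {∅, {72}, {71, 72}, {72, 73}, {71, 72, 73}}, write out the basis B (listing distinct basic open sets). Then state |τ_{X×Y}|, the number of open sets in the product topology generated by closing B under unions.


Basis B = {∅ × ∅, {p1} × {72}, {p2} × {72}, {p1} × {71, 72}, {p1} × {72, 73}, {p1, p2} × {72}, {p2} × {71, 72}, {p2} × {72, 73}, {p1} × {71, 72, 73}, {p2} × {71, 72, 73}, {p1, p2} × {71, 72}, {p1, p2} × {72, 73}, {p1, p2} × {71, 72, 73}}; |τ_{X×Y}| = 25.

Enumerate products U × V with U ∈ τ_X, V ∈ τ_Y (deduplicated):
  ∅ × ∅ = {} (∅)
  {p1} × {72} = {(p1,72)}
  {p2} × {72} = {(p2,72)}
  {p1} × {71, 72} = {(p1,71), (p1,72)}
  {p1} × {72, 73} = {(p1,72), (p1,73)}
  {p1, p2} × {72} = {(p1,72), (p2,72)}
  {p2} × {71, 72} = {(p2,71), (p2,72)}
  {p2} × {72, 73} = {(p2,72), (p2,73)}
  {p1} × {71, 72, 73} = {(p1,71), (p1,72), (p1,73)}
  {p2} × {71, 72, 73} = {(p2,71), (p2,72), (p2,73)}
  {p1, p2} × {71, 72} = {(p1,71), (p1,72), (p2,71), (p2,72)}
  {p1, p2} × {72, 73} = {(p1,72), (p1,73), (p2,72), (p2,73)}
  {p1, p2} × {71, 72, 73} = {(p1,71), (p1,72), (p1,73), (p2,71), (p2,72), (p2,73)}
These 13 distinct sets form the basis B.
Close under arbitrary unions to get τ_{X×Y}; counting gives |τ_{X×Y}| = 25.


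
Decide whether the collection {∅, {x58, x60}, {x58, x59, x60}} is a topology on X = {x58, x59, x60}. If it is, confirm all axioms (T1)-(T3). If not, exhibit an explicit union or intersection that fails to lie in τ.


τ IS a topology on X.

Axiom (T1): ∅ ∈ τ? Yes; X ∈ τ? Yes.
Axiom (T2/T3): check pairwise unions and intersections of members of τ.
All pairwise intersections and unions checked — each lies in τ. Therefore τ satisfies (T1), (T2), (T3): it IS a topology on X.


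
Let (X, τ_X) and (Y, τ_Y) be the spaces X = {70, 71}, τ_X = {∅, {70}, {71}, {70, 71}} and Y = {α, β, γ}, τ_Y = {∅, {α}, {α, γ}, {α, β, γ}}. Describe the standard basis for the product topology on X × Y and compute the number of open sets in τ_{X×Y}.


Basis B = {∅ × ∅, {70} × {α}, {71} × {α}, {70} × {α, γ}, {70, 71} × {α}, {71} × {α, γ}, {70} × {α, β, γ}, {71} × {α, β, γ}, {70, 71} × {α, γ}, {70, 71} × {α, β, γ}}; |τ_{X×Y}| = 16.

Enumerate products U × V with U ∈ τ_X, V ∈ τ_Y (deduplicated):
  ∅ × ∅ = {} (∅)
  {70} × {α} = {(70,α)}
  {71} × {α} = {(71,α)}
  {70} × {α, γ} = {(70,α), (70,γ)}
  {70, 71} × {α} = {(70,α), (71,α)}
  {71} × {α, γ} = {(71,α), (71,γ)}
  {70} × {α, β, γ} = {(70,α), (70,β), (70,γ)}
  {71} × {α, β, γ} = {(71,α), (71,β), (71,γ)}
  {70, 71} × {α, γ} = {(70,α), (70,γ), (71,α), (71,γ)}
  {70, 71} × {α, β, γ} = {(70,α), (70,β), (70,γ), (71,α), (71,β), (71,γ)}
These 10 distinct sets form the basis B.
Close under arbitrary unions to get τ_{X×Y}; counting gives |τ_{X×Y}| = 16.


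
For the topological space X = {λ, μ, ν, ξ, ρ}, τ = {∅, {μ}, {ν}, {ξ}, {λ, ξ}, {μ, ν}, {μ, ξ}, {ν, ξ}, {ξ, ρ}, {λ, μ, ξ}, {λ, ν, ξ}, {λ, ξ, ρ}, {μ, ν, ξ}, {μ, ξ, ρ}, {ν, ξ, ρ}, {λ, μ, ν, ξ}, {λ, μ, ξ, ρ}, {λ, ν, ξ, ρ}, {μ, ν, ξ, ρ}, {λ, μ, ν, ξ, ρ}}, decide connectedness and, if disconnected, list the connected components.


(X, τ) is disconnected; components = [{μ}, {ν}, {λ, ξ, ρ}].

Find clopen sets (U ∈ τ with X ∖ U ∈ τ):
  U = ∅, X ∖ U = {λ, μ, ν, ξ, ρ} — both open, so U is clopen.
  U = {μ}, X ∖ U = {λ, ν, ξ, ρ} — both open, so U is clopen.
  U = {ν}, X ∖ U = {λ, μ, ξ, ρ} — both open, so U is clopen.
  U = {μ, ν}, X ∖ U = {λ, ξ, ρ} — both open, so U is clopen.
  U = {λ, ξ, ρ}, X ∖ U = {μ, ν} — both open, so U is clopen.
  U = {λ, μ, ξ, ρ}, X ∖ U = {ν} — both open, so U is clopen.
  U = {λ, ν, ξ, ρ}, X ∖ U = {μ} — both open, so U is clopen.
  U = {λ, μ, ν, ξ, ρ}, X ∖ U = ∅ — both open, so U is clopen.
Nontrivial clopen(s) exist: e.g. {μ}. So (X, τ) is disconnected.
Compute connected components by grouping points that agree on all clopens:
  component: {μ}
  component: {ν}
  component: {λ, ξ, ρ}


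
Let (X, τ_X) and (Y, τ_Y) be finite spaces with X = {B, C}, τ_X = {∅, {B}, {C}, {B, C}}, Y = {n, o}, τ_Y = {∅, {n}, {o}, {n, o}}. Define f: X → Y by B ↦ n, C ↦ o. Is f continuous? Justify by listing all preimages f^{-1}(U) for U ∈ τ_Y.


f IS continuous.

Compute f^{-1}(U) for each U ∈ τ_Y:
  U = ∅: f^{-1}(U) = ∅ ∈ τ_X ✓.
  U = {n}: f^{-1}(U) = {B} ∈ τ_X ✓.
  U = {o}: f^{-1}(U) = {C} ∈ τ_X ✓.
  U = {n, o}: f^{-1}(U) = {B, C} ∈ τ_X ✓.
Every preimage lies in τ_X, so f IS continuous.


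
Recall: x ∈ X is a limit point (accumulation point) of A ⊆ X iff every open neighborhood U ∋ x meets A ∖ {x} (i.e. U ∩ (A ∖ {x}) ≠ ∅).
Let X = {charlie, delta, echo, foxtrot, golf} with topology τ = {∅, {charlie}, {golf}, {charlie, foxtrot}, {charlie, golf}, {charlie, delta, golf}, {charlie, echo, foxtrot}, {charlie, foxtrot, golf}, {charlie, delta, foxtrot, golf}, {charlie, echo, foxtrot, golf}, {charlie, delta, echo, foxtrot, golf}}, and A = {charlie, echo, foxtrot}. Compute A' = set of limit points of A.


A' = {delta, echo, foxtrot}

For each x ∈ X, list the open sets U ∈ τ with x ∈ U, then check whether U ∩ (A ∖ {x}) ≠ ∅ for every such U.
  x = charlie: open {charlie} ∋ x has {charlie} ∩ (A ∖ {charlie}) = ∅, so x is NOT a limit point.
  x = delta: opens ∋ x are {charlie, delta, golf}, {charlie, delta, foxtrot, golf}, {charlie, delta, echo, foxtrot, golf}; each meets A ∖ {delta}, so x IS a limit point.
  x = echo: opens ∋ x are {charlie, echo, foxtrot}, {charlie, echo, foxtrot, golf}, {charlie, delta, echo, foxtrot, golf}; each meets A ∖ {echo}, so x IS a limit point.
  x = foxtrot: opens ∋ x are {charlie, foxtrot}, {charlie, echo, foxtrot}, {charlie, foxtrot, golf}, {charlie, delta, foxtrot, golf}, {charlie, echo, foxtrot, golf}, {charlie, delta, echo, foxtrot, golf}; each meets A ∖ {foxtrot}, so x IS a limit point.
  x = golf: open {golf} ∋ x has {golf} ∩ (A ∖ {golf}) = ∅, so x is NOT a limit point.
Collecting: A' = {delta, echo, foxtrot}.


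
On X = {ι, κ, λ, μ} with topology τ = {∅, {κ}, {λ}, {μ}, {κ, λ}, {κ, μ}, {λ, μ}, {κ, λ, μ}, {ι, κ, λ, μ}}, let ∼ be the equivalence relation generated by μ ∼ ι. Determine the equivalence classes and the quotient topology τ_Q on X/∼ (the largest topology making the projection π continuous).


X/∼ = {[ι=μ], [κ], [λ]}; |τ_Q| = 5.

Equivalence classes: [ι=μ], [κ], [λ].
Quotient map π: X → X/∼ sends ι ↦ [ι=μ], κ ↦ [κ], λ ↦ [λ], μ ↦ [ι=μ].
For each subset V ⊆ X/∼, compute π^{-1}(V) ⊆ X and check whether π^{-1}(V) ∈ τ. V is open in τ_Q iff π^{-1}(V) ∈ τ.
  V = {}: π^{-1}(V) = ∅ ∈ τ ✓.
  V = {[ι=μ]}: π^{-1}(V) = {ι, μ} ∉ τ ✗.
  V = {[κ]}: π^{-1}(V) = {κ} ∈ τ ✓.
  V = {[ι=μ], [κ]}: π^{-1}(V) = {ι, κ, μ} ∉ τ ✗.
  V = {[λ]}: π^{-1}(V) = {λ} ∈ τ ✓.
  V = {[ι=μ], [λ]}: π^{-1}(V) = {ι, λ, μ} ∉ τ ✗.
  V = {[κ], [λ]}: π^{-1}(V) = {κ, λ} ∈ τ ✓.
  V = {[ι=μ], [κ], [λ]}: π^{-1}(V) = {ι, κ, λ, μ} ∈ τ ✓.
Open sets in the quotient: τ_Q = {{}, {[κ]}, {[λ]}, {[κ], [λ]}, {[ι=μ], [κ], [λ]}} (5 elements).


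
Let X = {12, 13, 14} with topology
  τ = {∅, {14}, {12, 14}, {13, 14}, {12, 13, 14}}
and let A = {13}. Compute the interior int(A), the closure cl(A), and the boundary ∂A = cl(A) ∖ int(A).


int(A) = ∅, cl(A) = {13}, ∂A = {13}.

Closed sets in (X, τ) are complements of opens:
  closed(X, τ) = {∅, {12}, {13}, {12, 13}, {12, 13, 14}}.
int(A) = ⋃ {U ∈ τ : U ⊆ A}. Opens contained in A: ∅.
Taking the union of these: int(A) = ∅.
cl(A) = ⋂ {C closed : A ⊆ C}. Closed sets containing A: {13}, {12, 13}, {12, 13, 14}.
Intersecting these: cl(A) = {13}.
∂A = cl(A) ∖ int(A) = {13} ∖ ∅ = {13}.


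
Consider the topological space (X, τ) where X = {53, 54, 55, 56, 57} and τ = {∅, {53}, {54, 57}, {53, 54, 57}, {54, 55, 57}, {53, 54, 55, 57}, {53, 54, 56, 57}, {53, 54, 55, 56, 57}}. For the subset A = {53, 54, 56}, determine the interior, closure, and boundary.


int(A) = {53}, cl(A) = {53, 54, 55, 56, 57}, ∂A = {54, 55, 56, 57}.

Closed sets in (X, τ) are complements of opens:
  closed(X, τ) = {∅, {55}, {56}, {53, 56}, {55, 56}, {53, 55, 56}, {54, 55, 56, 57}, {53, 54, 55, 56, 57}}.
int(A) = ⋃ {U ∈ τ : U ⊆ A}. Opens contained in A: ∅, {53}.
Taking the union of these: int(A) = {53}.
cl(A) = ⋂ {C closed : A ⊆ C}. Closed sets containing A: {53, 54, 55, 56, 57}.
Intersecting these: cl(A) = {53, 54, 55, 56, 57}.
∂A = cl(A) ∖ int(A) = {53, 54, 55, 56, 57} ∖ {53} = {54, 55, 56, 57}.


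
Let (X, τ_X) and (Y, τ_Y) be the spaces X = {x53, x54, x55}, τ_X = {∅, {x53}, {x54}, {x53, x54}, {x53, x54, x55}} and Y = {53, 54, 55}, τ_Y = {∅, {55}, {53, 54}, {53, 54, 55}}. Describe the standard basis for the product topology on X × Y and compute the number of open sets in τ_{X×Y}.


Basis B = {∅ × ∅, {x53} × {55}, {x54} × {55}, {x53} × {53, 54}, {x53, x54} × {55}, {x54} × {53, 54}, {x53} × {53, 54, 55}, {x53, x54, x55} × {55}, {x54} × {53, 54, 55}, {x53, x54} × {53, 54}, {x53, x54} × {53, 54, 55}, {x53, x54, x55} × {53, 54}, {x53, x54, x55} × {53, 54, 55}}; |τ_{X×Y}| = 25.

Enumerate products U × V with U ∈ τ_X, V ∈ τ_Y (deduplicated):
  ∅ × ∅ = {} (∅)
  {x53} × {55} = {(x53,55)}
  {x54} × {55} = {(x54,55)}
  {x53} × {53, 54} = {(x53,53), (x53,54)}
  {x53, x54} × {55} = {(x53,55), (x54,55)}
  {x54} × {53, 54} = {(x54,53), (x54,54)}
  {x53} × {53, 54, 55} = {(x53,53), (x53,54), (x53,55)}
  {x53, x54, x55} × {55} = {(x53,55), (x54,55), (x55,55)}
  {x54} × {53, 54, 55} = {(x54,53), (x54,54), (x54,55)}
  {x53, x54} × {53, 54} = {(x53,53), (x53,54), (x54,53), (x54,54)}
  {x53, x54} × {53, 54, 55} = {(x53,53), (x53,54), (x53,55), (x54,53), (x54,54), (x54,55)}
  {x53, x54, x55} × {53, 54} = {(x53,53), (x53,54), (x54,53), (x54,54), (x55,53), (x55,54)}
  {x53, x54, x55} × {53, 54, 55} = {(x53,53), (x53,54), (x53,55), (x54,53), (x54,54), (x54,55), (x55,53), (x55,54), (x55,55)}
These 13 distinct sets form the basis B.
Close under arbitrary unions to get τ_{X×Y}; counting gives |τ_{X×Y}| = 25.


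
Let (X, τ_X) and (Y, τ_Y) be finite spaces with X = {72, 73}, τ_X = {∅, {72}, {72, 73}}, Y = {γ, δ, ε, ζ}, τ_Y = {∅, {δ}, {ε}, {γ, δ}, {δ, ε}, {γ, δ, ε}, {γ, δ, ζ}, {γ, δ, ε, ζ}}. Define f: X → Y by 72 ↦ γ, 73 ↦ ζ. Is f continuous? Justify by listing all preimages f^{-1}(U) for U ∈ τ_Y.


f IS continuous.

Compute f^{-1}(U) for each U ∈ τ_Y:
  U = ∅: f^{-1}(U) = ∅ ∈ τ_X ✓.
  U = {δ}: f^{-1}(U) = ∅ ∈ τ_X ✓.
  U = {ε}: f^{-1}(U) = ∅ ∈ τ_X ✓.
  U = {γ, δ}: f^{-1}(U) = {72} ∈ τ_X ✓.
  U = {δ, ε}: f^{-1}(U) = ∅ ∈ τ_X ✓.
  U = {γ, δ, ε}: f^{-1}(U) = {72} ∈ τ_X ✓.
  U = {γ, δ, ζ}: f^{-1}(U) = {72, 73} ∈ τ_X ✓.
  U = {γ, δ, ε, ζ}: f^{-1}(U) = {72, 73} ∈ τ_X ✓.
Every preimage lies in τ_X, so f IS continuous.
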